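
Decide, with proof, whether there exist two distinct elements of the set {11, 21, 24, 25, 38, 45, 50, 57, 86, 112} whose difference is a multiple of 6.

21 mod 6 = 3 and 45 mod 6 = 3, so 45 − 21 = 24 = 4·6.

Yes: 21 and 45.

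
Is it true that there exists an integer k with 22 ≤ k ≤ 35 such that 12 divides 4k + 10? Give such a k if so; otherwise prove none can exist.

There is no such integer k in that range.

For k = 22, 23, …, 35 the values of 4k + 10 modulo 12 are 2, 6, 10, 2, 6, 10, 2, 6, 10, 2, 6, 10, 2, 6 respectively.
The residue 0 does not occur, so no k in [22, 35] makes 4k + 10 a multiple of 12.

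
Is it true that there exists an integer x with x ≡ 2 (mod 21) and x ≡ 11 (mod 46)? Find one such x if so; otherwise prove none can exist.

x = 149

The moduli 21 and 46 are coprime, so by the Chinese Remainder Theorem a unique solution modulo 966 exists.
Write x = 2 + 21t and require 2 + 21t ≡ 11 (mod 46), i.e. 21t ≡ 9 (mod 46).
Invert 21 mod 46 by the Euclidean algorithm: 46 = 2·21 + 4, 21 = 5·4 + 1, 4 = 4·1 + 0; back-substituting, 1 = 21 − 5·4 = 21 − 5·(46 − 2·21) = −5·46 + 11·21. Hence 21·11 ≡ 1, so 21⁻¹ ≡ 11 (mod 46).
Therefore t ≡ 11·9 = 99 ≡ 7 (mod 46).
With t = 7: x = 2 + 21·7 = 149.
Verify: 149 = 7·21 + 2 and 149 = 3·46 + 11. ✓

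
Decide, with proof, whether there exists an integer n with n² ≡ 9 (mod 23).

n = 3

Take n = 3. Then 3² = 9, and since 0 ≤ 9 < 23 this is already reduced: 3² ≡ 9 (mod 23).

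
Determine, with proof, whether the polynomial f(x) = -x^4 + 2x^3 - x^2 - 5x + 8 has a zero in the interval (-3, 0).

f(-3) = -121 and f(0) = 8, which have opposite signs.
As a polynomial, f is continuous on every closed interval.
By the Intermediate Value Theorem, f takes the value 0 somewhere in the open interval.

Yes, f has a root in the interval.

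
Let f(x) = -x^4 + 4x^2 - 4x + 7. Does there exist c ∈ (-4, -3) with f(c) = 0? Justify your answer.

No such root exists.

f(-4) = -169 and f(-3) = -26, both negative, so a sign-change argument is unavailable; we show f keeps this sign on the whole interval.
Substitute x = -3 − u, where 0 < u < 1 on the interval. Expanding, f(-3 − u) = -u^4 - 12u^3 - 50u^2 - 80u - 26.
All 5 nonzero coefficients of this polynomial in u are negative; hence for u > 0 the value is a sum of negative terms (the constant -26 among them).
So f is strictly negative on (-4, -3); no root exists in the interval.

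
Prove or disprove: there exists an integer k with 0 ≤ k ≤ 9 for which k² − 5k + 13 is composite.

At k = 9: 9² − 5·9 + 13 = 49 = 7·7, which is composite.

k = 9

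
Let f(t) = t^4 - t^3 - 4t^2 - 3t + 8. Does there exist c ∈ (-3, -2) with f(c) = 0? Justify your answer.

No.

The endpoint values f(-3) = 89 and f(-2) = 22 are both positive. Claim: f(t) > 0 for every t in (-3, -2).
Substitute t = -2 − u, where 0 < u < 1 on the interval. Expanding, f(-2 − u) = u^4 + 9u^3 + 26u^2 + 31u + 22.
All 5 nonzero coefficients of this polynomial in u are positive; hence for u > 0 the value is a sum of positive terms (the constant 22 among them).
Therefore f(t) > 0 throughout (-3, -2), and f has no zero there.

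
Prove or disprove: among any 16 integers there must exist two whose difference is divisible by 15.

Each integer lies in one of the 15 residue classes modulo 15.
Since 16 > 15, two of the 16 integers must share a residue class by the pigeonhole principle; call them a and b.
Then a ≡ b (mod 15), i.e. 15 ∣ (a − b).

True.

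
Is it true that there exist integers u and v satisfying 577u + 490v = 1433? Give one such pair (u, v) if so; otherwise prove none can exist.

u = 39, v = -43

Since gcd(577, 490) = 1, every integer is an integer combination of 577 and 490.
Euclidean algorithm: 577 = 1·490 + 87, 490 = 5·87 + 55, 87 = 1·55 + 32, 55 = 1·32 + 23, 32 = 1·23 + 9, 23 = 2·9 + 5, 9 = 1·5 + 4, 5 = 1·4 + 1, 4 = 4·1 + 0.
Back-substituting, 1 = 5 − 1·4 = 5 − (9 − 1·5) = −9 + 2·5 = −9 + 2·(23 − 2·9) = 2·23 − 5·9 = 2·23 − 5·(32 − 1·23) = −5·32 + 7·23 = −5·32 + 7·(55 − 1·32) = 7·55 − 12·32 = 7·55 − 12·(87 − 1·55) = −12·87 + 19·55 = −12·87 + 19·(490 − 5·87) = 19·490 − 107·87 = 19·490 − 107·(577 − 1·490) = −107·577 + 126·490; that is, 577·(-107) + 490·126 = 1.
Multiplying through by 1433: u = (-107)·1433 = -153331, v = 126·1433 = 180558 is a solution.
Shifting by a multiple of (490, −577) keeps it a solution: u = -153331 + 313·490 = 39, v = 180558 − 313·577 = -43.
Check: 577·39 + 490·(-43) = 22503 − 21070 = 1433. ✓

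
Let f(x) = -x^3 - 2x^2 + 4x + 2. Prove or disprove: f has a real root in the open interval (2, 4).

No.

f(2) = -6 and f(4) = -78, both negative, so a sign-change argument is unavailable; we show f keeps this sign on the whole interval.
Shift to the endpoint 2: with x = 2 + u (0 < u < 2), one computes f(2 + u) = -u^3 - 8u^2 - 16u - 6.
All 4 nonzero coefficients of this polynomial in u are negative; hence for u > 0 the value is a sum of negative terms (the constant -6 among them).
So f is strictly negative on (2, 4); no root exists in the interval.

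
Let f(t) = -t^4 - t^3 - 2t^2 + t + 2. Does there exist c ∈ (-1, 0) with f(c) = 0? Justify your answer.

Yes, f has a root in the interval.

f(-1) = -1 and f(0) = 2, which have opposite signs.
f is continuous everywhere (it is a polynomial), in particular on [-1, 0].
So by the Intermediate Value Theorem there is a c strictly between -1 and 0 with f(c) = 0.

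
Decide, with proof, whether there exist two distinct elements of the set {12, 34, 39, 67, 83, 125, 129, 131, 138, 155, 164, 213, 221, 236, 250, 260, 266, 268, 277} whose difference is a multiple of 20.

Two integers differ by a multiple of 20 exactly when they have the same residue mod 20. The residues are 12↦12, 34↦14, 39↦19, 67↦7, 83↦3, 125↦5, 129↦9, 131↦11, 138↦18, 155↦15, 164↦4, 213↦13, 221↦1, 236↦16, 250↦10, 260↦0, 266↦6, 268↦8, 277↦17.
No residue repeats among the 19 elements, so no pair has difference ≡ 0 (mod 20).

There is no such pair.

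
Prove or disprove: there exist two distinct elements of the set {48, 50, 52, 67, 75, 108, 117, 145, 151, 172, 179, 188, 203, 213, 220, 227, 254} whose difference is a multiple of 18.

There is no such pair.

Reduce each element modulo 18: 48↦12, 50↦14, 52↦16, 67↦13, 75↦3, 108↦0, 117↦9, 145↦1, 151↦7, 172↦10, 179↦17, 188↦8, 203↦5, 213↦15, 220↦4, 227↦11, 254↦2.
All 17 residues are distinct, so no two elements differ by a multiple of 18.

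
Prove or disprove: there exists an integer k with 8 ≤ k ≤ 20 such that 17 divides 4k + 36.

k = 8 works, since 4·8 + 36 = 68 = 4·17.

k = 8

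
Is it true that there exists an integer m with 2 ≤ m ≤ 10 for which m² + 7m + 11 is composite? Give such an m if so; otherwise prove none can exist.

m = 4

At m = 4: 4² + 7·4 + 11 = 55 = 5·11, which is composite.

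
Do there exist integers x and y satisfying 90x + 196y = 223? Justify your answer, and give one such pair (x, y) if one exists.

No, no such integers exist.

Both 90 and 196 are divisible by gcd(90, 196) = 2, hence so is any combination 90x + 196y.
But 223 = 2·111 + 1, so 2 ∤ 223.
Therefore 90x + 196y = 223 has no solution in integers.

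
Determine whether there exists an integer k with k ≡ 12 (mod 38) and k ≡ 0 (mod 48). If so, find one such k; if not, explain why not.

gcd(38, 48) = 2. A simultaneous solution exists iff 12 ≡ 0 (mod 2); here 12 mod 2 = 0 = 0 mod 2, so it does.
List candidates k ≡ 12 (mod 38): 12, 50, 88, 126, 164, 202, 240. Modulo 48 these are 12, 2, 40, 30, 20, 10, 0; 240 gives 0 as required.
Check: 240 mod 38 = 12, 240 mod 48 = 0. ✓

k = 240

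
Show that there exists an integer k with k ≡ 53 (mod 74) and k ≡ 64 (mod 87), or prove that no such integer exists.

gcd(74, 87) = 1, so the Chinese Remainder Theorem guarantees exactly one residue class mod 6438 satisfying both.
Any solution of the first congruence is k = 53 + 74t; substituting into the second, 74t ≡ 64 − 53 ≡ 11 (mod 87).
Since 74·20 = 1480 = 17·87 + 1, the inverse of 74 mod 87 is 20.
Multiplying by 20: t ≡ 20·11 = 220 ≡ 46 (mod 87).
Taking t = 46 gives k = 53 + 74·46 = 3457.
Verify: 3457 = 46·74 + 53 and 3457 = 39·87 + 64. ✓

k = 3457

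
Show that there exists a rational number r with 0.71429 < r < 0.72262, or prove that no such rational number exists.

Multiplying by 18: 18·0.71429 = 12.85722 and 18·0.72262 = 13.00716, so the integer 13 lies strictly between them.
Dividing back, 0.71429 < 13/18 < 0.72262, and 13/18 is rational.

r = 13/18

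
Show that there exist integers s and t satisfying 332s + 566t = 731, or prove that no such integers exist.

Both 332 and 566 are divisible by gcd(332, 566) = 2, hence so is any combination 332s + 566t.
However 731 leaves remainder 1 on division by 2.
So the equation is unsolvable over ℤ.

No such integers exist.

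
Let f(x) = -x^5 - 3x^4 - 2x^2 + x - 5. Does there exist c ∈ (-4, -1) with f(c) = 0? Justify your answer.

f(-4) = 215 and f(-1) = -10, which have opposite signs.
As a polynomial, f is continuous on every closed interval.
By the Intermediate Value Theorem, f takes the value 0 somewhere in the open interval.

Such a root exists.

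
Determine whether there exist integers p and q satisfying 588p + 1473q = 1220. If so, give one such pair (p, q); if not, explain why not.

There are no such integers.

gcd(588, 1473) = 3, so every integer of the form 588p + 1473q is a multiple of 3.
But 1220 is not a multiple of 3 (it leaves remainder 2).
Hence no integers p, q satisfy the equation.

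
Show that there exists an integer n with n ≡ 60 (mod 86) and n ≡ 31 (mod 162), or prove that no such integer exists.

No such integer exists.

gcd(86, 162) = 2. If n ≡ 60 (mod 86) and n ≡ 31 (mod 162), then n ≡ 60 (mod 2) and n ≡ 31 (mod 2).
But 60 mod 2 = 0 while 31 mod 2 = 1, a contradiction.
So no integer satisfies both congruences.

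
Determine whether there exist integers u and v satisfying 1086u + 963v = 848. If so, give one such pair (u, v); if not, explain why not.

Both 1086 and 963 are divisible by gcd(1086, 963) = 3, hence so is any combination 1086u + 963v.
However 848 leaves remainder 2 on division by 3.
Hence no integers u, v satisfy the equation.

No, no such integers exist.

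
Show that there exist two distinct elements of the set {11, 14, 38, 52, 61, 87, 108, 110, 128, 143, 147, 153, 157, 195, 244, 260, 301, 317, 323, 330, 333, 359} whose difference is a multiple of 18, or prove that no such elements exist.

Both 11 and 317 leave remainder 11 on division by 18; their difference 306 = 17·18 is a multiple of 18.

11 and 317 are such a pair.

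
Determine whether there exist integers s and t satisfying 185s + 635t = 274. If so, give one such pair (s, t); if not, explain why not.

gcd(185, 635) = 5, so every integer of the form 185s + 635t is a multiple of 5.
However 274 leaves remainder 4 on division by 5.
So the equation is unsolvable over ℤ.

There are no such integers.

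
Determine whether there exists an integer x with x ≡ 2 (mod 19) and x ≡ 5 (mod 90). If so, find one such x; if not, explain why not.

gcd(19, 90) = 1, so the Chinese Remainder Theorem guarantees exactly one residue class mod 1710 satisfying both.
Write x = 2 + 19t and require 2 + 19t ≡ 5 (mod 90), i.e. 19t ≡ 3 (mod 90).
Note 19·19 = 361 ≡ 1 (mod 90) (as 361 − 1 = 4·90), so 19⁻¹ ≡ 19.
Therefore t ≡ 19·3 = 57 (mod 90).
With t = 57: x = 2 + 19·57 = 1085.
Verify: 1085 = 57·19 + 2 and 1085 = 12·90 + 5. ✓

x = 1085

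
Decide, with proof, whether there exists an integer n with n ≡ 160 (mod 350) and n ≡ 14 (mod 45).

There is no such integer.

Both moduli are multiples of 5 = gcd(350, 45), so any solution would satisfy n ≡ 160 and n ≡ 14 modulo 5 simultaneously.
But 160 mod 5 = 0 while 14 mod 5 = 4, a contradiction.
Therefore no such n exists.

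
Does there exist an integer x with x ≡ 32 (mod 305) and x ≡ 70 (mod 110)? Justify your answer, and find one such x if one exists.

gcd(305, 110) = 5. If x ≡ 32 (mod 305) and x ≡ 70 (mod 110), then x ≡ 32 (mod 5) and x ≡ 70 (mod 5).
But 32 mod 5 = 2 while 70 mod 5 = 0, a contradiction.
So no integer satisfies both congruences.

No, no such integer exists.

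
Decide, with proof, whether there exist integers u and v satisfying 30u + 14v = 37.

gcd(30, 14) = 2, so every integer of the form 30u + 14v is a multiple of 2.
But 37 is not a multiple of 2 (it leaves remainder 1).
Therefore 30u + 14v = 37 has no solution in integers.

No, no such integers exist.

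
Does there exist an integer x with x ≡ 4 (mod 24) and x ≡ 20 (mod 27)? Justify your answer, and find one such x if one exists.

Both moduli are multiples of 3 = gcd(24, 27), so any solution would satisfy x ≡ 4 and x ≡ 20 modulo 3 simultaneously.
These are incompatible: 4 − 20 = -16 is not divisible by 3.
Hence the system has no solution.

No such integer exists.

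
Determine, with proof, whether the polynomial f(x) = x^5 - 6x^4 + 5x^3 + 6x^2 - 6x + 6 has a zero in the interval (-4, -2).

No such root exists.

f(-4) = -2754 and f(-2) = -126, both negative, so a sign-change argument is unavailable; we show f keeps this sign on the whole interval.
Substitute x = -2 − u, where 0 < u < 2 on the interval. Expanding, f(-2 − u) = -u^5 - 16u^4 - 93u^3 - 248u^2 - 302u - 126.
The nonzero coefficients here are all negative, so for u > 0 every term is negative (or zero), and the constant term -126 is strictly negative.
So f is strictly negative on (-4, -2); no root exists in the interval.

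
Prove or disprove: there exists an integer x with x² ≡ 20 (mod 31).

Take x = 12. Then 12² = 144 = 4·31 + 20, so 12² ≡ 20 (mod 31).

x = 12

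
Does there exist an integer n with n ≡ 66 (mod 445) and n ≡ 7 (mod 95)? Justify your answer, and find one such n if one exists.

gcd(445, 95) = 5. If n ≡ 66 (mod 445) and n ≡ 7 (mod 95), then n ≡ 66 (mod 5) and n ≡ 7 (mod 5).
But 66 mod 5 = 1 while 7 mod 5 = 2, a contradiction.
Hence the system has no solution.

No such integer exists.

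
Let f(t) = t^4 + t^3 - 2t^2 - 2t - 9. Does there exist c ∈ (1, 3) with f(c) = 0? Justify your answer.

f(1) = -11 and f(3) = 75, which have opposite signs.
f is continuous everywhere (it is a polynomial), in particular on [1, 3].
The Intermediate Value Theorem then guarantees some c ∈ (1, 3) with f(c) = 0.

Yes, such a c exists.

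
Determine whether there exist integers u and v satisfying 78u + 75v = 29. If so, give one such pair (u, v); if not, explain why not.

Any value of 78u + 75v is a multiple of gcd(78, 75) = 3.
However 29 leaves remainder 2 on division by 3.
Hence no integers u, v satisfy the equation.

No, no such integers exist.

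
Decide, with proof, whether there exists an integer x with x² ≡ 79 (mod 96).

No, no such integer exists.

Work modulo the divisor 4 of 96. If x² ≡ 79 (mod 96) then x² ≡ 3 (mod 4).
Computing x² mod 4 for x = 0, 1, …, 2 (enough, by the symmetry x ↦ 4 − x) gives 0, 1, 0.
The set of squares mod 4 is therefore {0, 1}, which does not contain 3.
Hence no integer x has x² ≡ 79 (mod 96).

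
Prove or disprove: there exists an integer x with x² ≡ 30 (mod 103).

x = 37

x = 37 works: 37² = 1369, and 1369 − 30 = 1339 = 13·103.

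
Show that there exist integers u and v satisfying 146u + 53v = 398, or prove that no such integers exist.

u = 2, v = 2

Since gcd(146, 53) = 1, every integer is an integer combination of 146 and 53.
Dividing repeatedly: 146 = 2·53 + 40, 53 = 1·40 + 13, 40 = 3·13 + 1, 13 = 13·1 + 0.
Working back up the chain: 1 = 40 − 3·13 = 40 − 3·(53 − 1·40) = −3·53 + 4·40 = −3·53 + 4·(146 − 2·53) = 4·146 − 11·53. So 146·4 + 53·(-11) = 1.
Multiplying through by 398: u = 4·398 = 1592, v = (-11)·398 = -4378 is a solution.
Subtracting 30·53 from u and adding 30·146 to v gives the tidier solution (2, 2).
Check: 146·2 + 53·2 = 292 + 106 = 398. ✓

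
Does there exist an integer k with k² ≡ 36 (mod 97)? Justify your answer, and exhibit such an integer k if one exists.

k = 91

k = 91 works: 91² = 8281, and 8281 − 36 = 8245 = 85·97.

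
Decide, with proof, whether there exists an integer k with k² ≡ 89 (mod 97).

k = 63

Take k = 63. Then 63² = 3969 = 40·97 + 89, so 63² ≡ 89 (mod 97).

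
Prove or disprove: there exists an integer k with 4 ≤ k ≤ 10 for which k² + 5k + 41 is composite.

k = 7

At k = 7: 7² + 5·7 + 41 = 125 = 5·25, which is composite.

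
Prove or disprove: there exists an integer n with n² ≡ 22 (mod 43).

No such integer exists.

Apply Euler's criterion with the prime 43: 22 is a quadratic residue iff 22^21 ≡ 1 (mod 43), and a non-residue iff it is ≡ −1.
Squaring successively (mod 43): 22^2 = 484 ≡ 11; 22^4 ≡ 11² = 121 ≡ 35; 22^8 ≡ 35² = 1225 ≡ 21; 22^16 ≡ 21² = 441 ≡ 11.
Since 21 = 16 + 4 + 1, 22^21 ≡ 11 · 35 · 22; multiplying out mod 43: 11·35 = 385 ≡ 41, then 41·22 = 902 ≡ 42. Thus 22^21 ≡ 42 ≡ −1 (mod 43).
By Euler's criterion 22 is a quadratic non-residue mod 43: no n satisfies n² ≡ 22 (mod 43).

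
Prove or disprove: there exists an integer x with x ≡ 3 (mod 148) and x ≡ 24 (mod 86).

Both moduli are multiples of 2 = gcd(148, 86), so any solution would satisfy x ≡ 3 and x ≡ 24 modulo 2 simultaneously.
However 3 ≡ 1 and 24 ≡ 0 (mod 2), and 1 ≠ 0.
So no integer satisfies both congruences.

No such integer exists.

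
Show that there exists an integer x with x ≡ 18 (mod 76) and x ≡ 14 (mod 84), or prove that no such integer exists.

The moduli are not coprime: gcd(76, 84) = 4. Compatibility requires 4 ∣ (14 − 18) = -4, which holds, so solutions exist.
Write x = 18 + 76t. Then 76t ≡ 14 − 18 ≡ 80 (mod 84); dividing through by 4 gives 19t ≡ 20 (mod 21).
Invert 19 mod 21 by the Euclidean algorithm: 21 = 1·19 + 2, 19 = 9·2 + 1, 2 = 2·1 + 0; back-substituting, 1 = 19 − 9·2 = 19 − 9·(21 − 1·19) = −9·21 + 10·19. Hence 19·10 ≡ 1, so 19⁻¹ ≡ 10 (mod 21).
Multiplying by 10: t ≡ 10·20 = 200 ≡ 11 (mod 21).
Then x = 18 + 76·11 = 854.
Indeed 854 ≡ 18 (mod 76) and 854 ≡ 14 (mod 84).

x = 854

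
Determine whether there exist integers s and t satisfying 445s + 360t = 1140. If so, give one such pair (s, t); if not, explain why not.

Every value of 445s + 360t is a multiple of gcd(445, 360) = 5; since 5 ∣ 1140, solutions exist.
Dividing through by 5 reduces the equation to 89s + 72t = 228.
Euclidean algorithm: 89 = 1·72 + 17, 72 = 4·17 + 4, 17 = 4·4 + 1, 4 = 4·1 + 0.
Back-substituting, 1 = 17 − 4·4 = 17 − 4·(72 − 4·17) = −4·72 + 17·17 = −4·72 + 17·(89 − 1·72) = 17·89 − 21·72; that is, 89·17 + 72·(-21) = 1.
Times 228: 89·3876 + 72·(-4788) = 228, so (3876, -4788) solves it.
The general solution is s = 3876 + 72k, t = -4788 − 89k; taking k = -53 gives the smaller pair s = 60, t = -71.
Indeed 445·60 + 360·(-71) = 26700 − 25560 = 1140.

s = 60, t = -71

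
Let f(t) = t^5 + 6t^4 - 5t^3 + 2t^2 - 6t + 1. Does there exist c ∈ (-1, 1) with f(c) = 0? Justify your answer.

f(-1) = 19 and f(1) = -1, which have opposite signs.
As a polynomial, f is continuous on every closed interval.
By the Intermediate Value Theorem f must vanish at some point of (-1, 1).

Such a root exists.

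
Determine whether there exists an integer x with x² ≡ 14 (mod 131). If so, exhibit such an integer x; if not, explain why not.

No, no such integer exists.

Apply Euler's criterion with the prime 131: 14 is a quadratic residue iff 14^65 ≡ 1 (mod 131), and a non-residue iff it is ≡ −1.
Squaring successively (mod 131): 14^2 = 196 ≡ 65; 14^4 ≡ 65² = 4225 ≡ 33; 14^8 ≡ 33² = 1089 ≡ 41; 14^16 ≡ 41² = 1681 ≡ 109; 14^32 ≡ 109² = 11881 ≡ 91; 14^64 ≡ 91² = 8281 ≡ 28.
Since 65 = 64 + 1, 14^65 ≡ 28 · 14; multiplying out mod 131: 28·14 = 392 ≡ 130. Thus 14^65 ≡ 130 ≡ −1 (mod 131).
The value −1 means 14 is a non-residue modulo 131, so x² ≡ 14 (mod 131) is impossible.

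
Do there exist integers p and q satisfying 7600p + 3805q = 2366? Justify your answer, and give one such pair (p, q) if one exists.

Any value of 7600p + 3805q is a multiple of gcd(7600, 3805) = 5.
However 2366 leaves remainder 1 on division by 5.
Therefore 7600p + 3805q = 2366 has no solution in integers.

No such integers exist.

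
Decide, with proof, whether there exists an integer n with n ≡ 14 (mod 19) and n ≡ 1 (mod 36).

Since 19 and 36 share no common factor, CRT says the pair of congruences has a solution (unique mod 684).
Write n = 14 + 19t and require 14 + 19t ≡ 1 (mod 36), i.e. 19t ≡ 23 (mod 36).
To invert 19 modulo 36: 36 = 1·19 + 17, 19 = 1·17 + 2, 17 = 8·2 + 1, 2 = 2·1 + 0, and unwinding, 1 = 17 − 8·2 = 17 − 8·(19 − 1·17) = −8·19 + 9·17 = −8·19 + 9·(36 − 1·19) = 9·36 − 17·19. Thus 19⁻¹ ≡ -17 ≡ 19 (mod 36).
Therefore t ≡ 19·23 = 437 ≡ 5 (mod 36).
Taking t = 5 gives n = 14 + 19·5 = 109.
Indeed 109 ≡ 14 (mod 19) and 109 ≡ 1 (mod 36).

n = 109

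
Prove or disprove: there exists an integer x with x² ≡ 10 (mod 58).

The prime 29 divides 58, so x² ≡ 10 (mod 58) would force x² ≡ 10 (mod 29).
Apply Euler's criterion with the prime 29: 10 is a quadratic residue iff 10^14 ≡ 1 (mod 29), and a non-residue iff it is ≡ −1.
Repeated squaring mod 29: 10^2 = 100 ≡ 13; 10^4 ≡ 13² = 169 ≡ 24; 10^8 ≡ 24² = 576 ≡ 25.
Since 14 = 8 + 4 + 2, 10^14 ≡ 25 · 24 · 13; multiplying out mod 29: 25·24 = 600 ≡ 20, then 20·13 = 260 ≡ 28. Thus 10^14 ≡ 28 ≡ −1 (mod 29).
The value −1 means 10 is a non-residue modulo 29, so x² ≡ 10 (mod 29) is impossible.
So 10 is not a square mod 29, and hence 10 is not a square mod 58.

No such integer exists.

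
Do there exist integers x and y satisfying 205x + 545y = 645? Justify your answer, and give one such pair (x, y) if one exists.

Since gcd(205, 545) = 5 and 645 = 5·129, Bézout's identity guarantees a solution.
Dividing through by 5 reduces the equation to 41x + 109y = 129.
Run the Euclidean algorithm on 109 and 41: 109 = 2·41 + 27, 41 = 1·27 + 14, 27 = 1·14 + 13, 14 = 1·13 + 1, 13 = 13·1 + 0.
Working back up the chain: 1 = 14 − 1·13 = 14 − (27 − 1·14) = −27 + 2·14 = −27 + 2·(41 − 1·27) = 2·41 − 3·27 = 2·41 − 3·(109 − 2·41) = −3·109 + 8·41. So 41·8 + 109·(-3) = 1.
Multiplying through by 129: x = 8·129 = 1032, y = (-3)·129 = -387 is a solution.
Subtracting 9·109 from x and adding 9·41 to y gives the tidier solution (51, -18).
Check: 205·51 + 545·(-18) = 10455 − 9810 = 645. ✓

x = 51, y = -18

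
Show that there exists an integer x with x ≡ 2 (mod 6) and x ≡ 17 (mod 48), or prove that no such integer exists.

gcd(6, 48) = 6. If x ≡ 2 (mod 6) and x ≡ 17 (mod 48), then x ≡ 2 (mod 6) and x ≡ 17 (mod 6).
But 2 mod 6 = 2 while 17 mod 6 = 5, a contradiction.
Therefore no such x exists.

No such integer exists.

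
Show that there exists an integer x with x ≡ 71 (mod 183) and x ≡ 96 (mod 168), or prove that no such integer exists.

No, no such integer exists.

gcd(183, 168) = 3. If x ≡ 71 (mod 183) and x ≡ 96 (mod 168), then x ≡ 71 (mod 3) and x ≡ 96 (mod 3).
But 71 mod 3 = 2 while 96 mod 3 = 0, a contradiction.
Therefore no such x exists.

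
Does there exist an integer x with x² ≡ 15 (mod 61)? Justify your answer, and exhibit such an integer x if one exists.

Take x = 36. Then 36² = 1296 = 21·61 + 15, so 36² ≡ 15 (mod 61).

x = 36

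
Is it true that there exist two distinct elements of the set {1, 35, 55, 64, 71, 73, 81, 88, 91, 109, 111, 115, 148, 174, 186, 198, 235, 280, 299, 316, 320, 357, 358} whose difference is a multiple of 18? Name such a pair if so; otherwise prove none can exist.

Reduce each element mod 18: 1↦1, 35↦17, 55↦1, 64↦10, 71↦17, 73↦1, 81↦9, 88↦16, 91↦1, 109↦1, 111↦3, 115↦7, 148↦4, 174↦12, 186↦6, 198↦0, 235↦1, 280↦10, 299↦11, 316↦10, 320↦14, 357↦15, 358↦16. The residue 1 repeats (at 1 and 55), and 55 − 1 = 54 = 3·18.

The pair (1, 55) works.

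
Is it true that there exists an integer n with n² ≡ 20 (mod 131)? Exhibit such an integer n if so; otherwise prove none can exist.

n = 85 works: 85² = 7225, and 7225 − 20 = 7205 = 55·131.

n = 85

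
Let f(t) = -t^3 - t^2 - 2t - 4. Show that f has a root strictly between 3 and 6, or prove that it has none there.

Evaluate at the endpoints: f(3) = -46, f(6) = -268 — same sign (negative).
f'(t) = -3t^2 - 2t - 2 has discriminant (-2)² − 4·(-3)·(-2) = -20 < 0, so f' has no real roots and is negative for every real t.
Hence f is strictly decreasing on ℝ, and in particular on [3, 6]. A strictly monotone function with same-sign endpoint values stays negative on the whole interval, so f has no zero in (3, 6).

No such root exists.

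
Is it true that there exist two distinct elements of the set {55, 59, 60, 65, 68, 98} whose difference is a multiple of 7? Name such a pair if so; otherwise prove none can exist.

There is no such pair.

Two integers differ by a multiple of 7 exactly when they have the same residue mod 7. The residues are 55↦6, 59↦3, 60↦4, 65↦2, 68↦5, 98↦0.
No residue repeats among the 6 elements, so no pair has difference ≡ 0 (mod 7).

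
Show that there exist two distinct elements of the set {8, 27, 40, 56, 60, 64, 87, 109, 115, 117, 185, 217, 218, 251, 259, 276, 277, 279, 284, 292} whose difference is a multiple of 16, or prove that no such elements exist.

Both 8 and 40 leave remainder 8 on division by 16; their difference 32 = 2·16 is a multiple of 16.

Yes: 8 and 40.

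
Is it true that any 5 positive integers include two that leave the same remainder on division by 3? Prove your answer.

True.

Partition the integers by their residue mod 3; there are 3 classes.
Since 5 > 3, two of the 5 integers must share a residue class by the pigeonhole principle; call them a and b.
That is, a and b leave the same remainder on division by 3, as claimed.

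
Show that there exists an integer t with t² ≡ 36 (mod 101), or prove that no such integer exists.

t = 95

t = 95 works: 95² = 9025, and 9025 − 36 = 8989 = 89·101.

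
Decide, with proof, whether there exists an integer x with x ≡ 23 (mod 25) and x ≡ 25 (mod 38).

x = 823

The moduli 25 and 38 are coprime, so by the Chinese Remainder Theorem a unique solution modulo 950 exists.
Write x = 23 + 25t and require 23 + 25t ≡ 25 (mod 38), i.e. 25t ≡ 2 (mod 38).
Invert 25 mod 38 by the Euclidean algorithm: 38 = 1·25 + 13, 25 = 1·13 + 12, 13 = 1·12 + 1, 12 = 12·1 + 0; back-substituting, 1 = 13 − 1·12 = 13 − (25 − 1·13) = −25 + 2·13 = −25 + 2·(38 − 1·25) = 2·38 − 3·25. Hence 25·(-3) ≡ 1, so 25⁻¹ ≡ -3 ≡ 35 (mod 38).
Therefore t ≡ 35·2 = 70 ≡ 32 (mod 38).
Taking t = 32 gives x = 23 + 25·32 = 823.
Verify: 823 = 32·25 + 23 and 823 = 21·38 + 25. ✓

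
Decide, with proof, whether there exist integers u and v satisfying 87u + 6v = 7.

No such integers exist.

gcd(87, 6) = 3, so every integer of the form 87u + 6v is a multiple of 3.
But 7 is not a multiple of 3 (it leaves remainder 1).
Hence no integers u, v satisfy the equation.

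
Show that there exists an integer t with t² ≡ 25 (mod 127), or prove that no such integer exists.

Take t = 5. Then 5² = 25, and since 0 ≤ 25 < 127 this is already reduced: 5² ≡ 25 (mod 127).

t = 5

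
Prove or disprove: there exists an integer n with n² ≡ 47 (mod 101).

n = 42

n = 42 works: 42² = 1764, and 1764 − 47 = 1717 = 17·101.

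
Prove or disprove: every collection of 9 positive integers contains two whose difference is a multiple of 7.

Yes.

Each integer lies in one of the 7 residue classes modulo 7.
Placing 9 integers into 7 classes, some class receives at least two — say a and b.
Equal remainders mean a − b ≡ 0 (mod 7), so 7 divides their difference.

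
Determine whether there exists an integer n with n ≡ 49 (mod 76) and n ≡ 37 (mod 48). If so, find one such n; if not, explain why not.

The moduli are not coprime: gcd(76, 48) = 4. Compatibility requires 4 ∣ (37 − 49) = -12, which holds, so solutions exist.
Step through n = 49, 49 + 76, 49 + 2·76, …: the values 49, 125, 201, 277 reduce mod 48 to 1, 29, 9, 37. The value 277 hits 37.
Verify: 277 = 3·76 + 49 and 277 = 5·48 + 37. ✓

n = 277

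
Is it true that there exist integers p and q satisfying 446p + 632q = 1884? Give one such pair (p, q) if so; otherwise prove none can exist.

Since gcd(446, 632) = 2 and 1884 = 2·942, Bézout's identity guarantees a solution.
Dividing through by 2 reduces the equation to 223p + 316q = 942.
Euclidean algorithm: 316 = 1·223 + 93, 223 = 2·93 + 37, 93 = 2·37 + 19, 37 = 1·19 + 18, 19 = 1·18 + 1, 18 = 18·1 + 0.
Unwinding: 1 = 19 − 1·18 = 19 − (37 − 1·19) = −37 + 2·19 = −37 + 2·(93 − 2·37) = 2·93 − 5·37 = 2·93 − 5·(223 − 2·93) = −5·223 + 12·93 = −5·223 + 12·(316 − 1·223) = 12·316 − 17·223, i.e. 223·(-17) + 316·12 = 1.
Multiplying through by 942: p = (-17)·942 = -16014, q = 12·942 = 11304 is a solution.
The general solution is p = -16014 + 316k, q = 11304 − 223k; taking k = 51 gives the smaller pair p = 102, q = -69.
Indeed 446·102 + 632·(-69) = 45492 − 43608 = 1884.

p = 102, q = -69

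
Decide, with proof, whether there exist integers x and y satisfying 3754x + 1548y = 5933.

Both 3754 and 1548 are divisible by gcd(3754, 1548) = 2, hence so is any combination 3754x + 1548y.
But 5933 = 2·2966 + 1, so 2 ∤ 5933.
So the equation is unsolvable over ℤ.

There are no such integers.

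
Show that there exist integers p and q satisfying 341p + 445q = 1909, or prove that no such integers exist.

341 and 445 are coprime, so 341p + 445q ranges over all of ℤ.
Euclidean algorithm: 445 = 1·341 + 104, 341 = 3·104 + 29, 104 = 3·29 + 17, 29 = 1·17 + 12, 17 = 1·12 + 5, 12 = 2·5 + 2, 5 = 2·2 + 1, 2 = 2·1 + 0.
Working back up the chain: 1 = 5 − 2·2 = 5 − 2·(12 − 2·5) = −2·12 + 5·5 = −2·12 + 5·(17 − 1·12) = 5·17 − 7·12 = 5·17 − 7·(29 − 1·17) = −7·29 + 12·17 = −7·29 + 12·(104 − 3·29) = 12·104 − 43·29 = 12·104 − 43·(341 − 3·104) = −43·341 + 141·104 = −43·341 + 141·(445 − 1·341) = 141·445 − 184·341. So 341·(-184) + 445·141 = 1.
Times 1909: 341·(-351256) + 445·269169 = 1909, so (-351256, 269169) solves it.
Adding 790·445 to p and subtracting 790·341 from q gives the tidier solution (294, -221).
Indeed 341·294 + 445·(-221) = 100254 − 98345 = 1909.

p = 294, q = -221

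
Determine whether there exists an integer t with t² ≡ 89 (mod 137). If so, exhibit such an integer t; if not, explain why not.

Apply Euler's criterion with the prime 137: 89 is a quadratic residue iff 89^68 ≡ 1 (mod 137), and a non-residue iff it is ≡ −1.
Squaring successively (mod 137): 89^2 = 7921 ≡ 112; 89^4 ≡ 112² = 12544 ≡ 77; 89^8 ≡ 77² = 5929 ≡ 38; 89^16 ≡ 38² = 1444 ≡ 74; 89^32 ≡ 74² = 5476 ≡ 133; 89^64 ≡ 133² = 17689 ≡ 16.
Since 68 = 64 + 4, 89^68 ≡ 16 · 77; multiplying out mod 137: 16·77 = 1232 ≡ 136. Thus 89^68 ≡ 136 ≡ −1 (mod 137).
The value −1 means 89 is a non-residue modulo 137, so t² ≡ 89 (mod 137) is impossible.

No, no such integer exists.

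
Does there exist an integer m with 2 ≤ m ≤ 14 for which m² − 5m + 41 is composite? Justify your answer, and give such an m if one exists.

m = 9

At m = 9: 9² − 5·9 + 41 = 77 = 7·11, which is composite.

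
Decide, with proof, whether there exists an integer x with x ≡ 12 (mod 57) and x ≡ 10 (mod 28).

x = 1494

The moduli 57 and 28 are coprime, so by the Chinese Remainder Theorem a unique solution modulo 1596 exists.
Any solution of the first congruence is x = 12 + 57t; substituting into the second, 57t ≡ 10 − 12 ≡ 26 (mod 28).
57 ≡ 1 (mod 28), so this reads 1t ≡ 26 (mod 28). So t ≡ 26 (mod 28).
With t = 26: x = 12 + 57·26 = 1494.
Indeed 1494 ≡ 12 (mod 57) and 1494 ≡ 10 (mod 28).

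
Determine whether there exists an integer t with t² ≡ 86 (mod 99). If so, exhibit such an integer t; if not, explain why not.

No such integer exists.

Work modulo the divisor 3 of 99. If t² ≡ 86 (mod 99) then t² ≡ 2 (mod 3).
Since (3 − t)² ≡ t² (mod 3), it suffices to square t = 0, 1, …, 1: the residues are 0, 1.
The set of squares mod 3 is therefore {0, 1}, which does not contain 2.
Hence no integer t has t² ≡ 86 (mod 99).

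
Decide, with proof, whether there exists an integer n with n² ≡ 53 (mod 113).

n = 36

n = 36 works: 36² = 1296, and 1296 − 53 = 1243 = 11·113.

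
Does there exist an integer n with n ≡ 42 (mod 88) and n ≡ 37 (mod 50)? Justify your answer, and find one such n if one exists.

gcd(88, 50) = 2. If n ≡ 42 (mod 88) and n ≡ 37 (mod 50), then n ≡ 42 (mod 2) and n ≡ 37 (mod 2).
However 42 ≡ 0 and 37 ≡ 1 (mod 2), and 0 ≠ 1.
Hence the system has no solution.

There is no such integer.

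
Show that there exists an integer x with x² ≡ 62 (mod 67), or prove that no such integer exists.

x = 53

Take x = 53. Then 53² = 2809 = 41·67 + 62, so 53² ≡ 62 (mod 67).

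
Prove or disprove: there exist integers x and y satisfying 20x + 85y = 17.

There are no such integers.

gcd(20, 85) = 5, so every integer of the form 20x + 85y is a multiple of 5.
But 17 = 5·3 + 2, so 5 ∤ 17.
So the equation is unsolvable over ℤ.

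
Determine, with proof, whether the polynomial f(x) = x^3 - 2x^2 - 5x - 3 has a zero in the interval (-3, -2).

No such root exists.

The endpoint values f(-3) = -33 and f(-2) = -9 are both negative. Claim: f(x) < 0 for every x in (-3, -2).
Shift to the endpoint -2: with x = -2 − u (0 < u < 1), one computes f(-2 − u) = -u^3 - 8u^2 - 15u - 9.
The nonzero coefficients here are all negative, so for u > 0 every term is negative (or zero), and the constant term -9 is strictly negative.
So f is strictly negative on (-3, -2); no root exists in the interval.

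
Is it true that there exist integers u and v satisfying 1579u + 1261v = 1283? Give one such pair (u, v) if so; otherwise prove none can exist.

u = 8, v = -9

Since gcd(1579, 1261) = 1, every integer is an integer combination of 1579 and 1261.
Euclidean algorithm: 1579 = 1·1261 + 318, 1261 = 3·318 + 307, 318 = 1·307 + 11, 307 = 27·11 + 10, 11 = 1·10 + 1, 10 = 10·1 + 0.
Unwinding: 1 = 11 − 1·10 = 11 − (307 − 27·11) = −307 + 28·11 = −307 + 28·(318 − 1·307) = 28·318 − 29·307 = 28·318 − 29·(1261 − 3·318) = −29·1261 + 115·318 = −29·1261 + 115·(1579 − 1·1261) = 115·1579 − 144·1261, i.e. 1579·115 + 1261·(-144) = 1.
Multiplying through by 1283: u = 115·1283 = 147545, v = (-144)·1283 = -184752 is a solution.
Subtracting 117·1261 from u and adding 117·1579 to v gives the tidier solution (8, -9).
Indeed 1579·8 + 1261·(-9) = 12632 − 11349 = 1283.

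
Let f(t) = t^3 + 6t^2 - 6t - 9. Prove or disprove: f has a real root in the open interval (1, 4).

Yes, f has a root in the interval.

f(1) = -8 and f(4) = 127, which have opposite signs.
As a polynomial, f is continuous on every closed interval.
By the Intermediate Value Theorem, f takes the value 0 somewhere in the open interval.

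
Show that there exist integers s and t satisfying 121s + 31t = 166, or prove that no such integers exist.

s = 17, t = -61

121 and 31 are coprime, so 121s + 31t ranges over all of ℤ.
Euclidean algorithm: 121 = 3·31 + 28, 31 = 1·28 + 3, 28 = 9·3 + 1, 3 = 3·1 + 0.
Working back up the chain: 1 = 28 − 9·3 = 28 − 9·(31 − 1·28) = −9·31 + 10·28 = −9·31 + 10·(121 − 3·31) = 10·121 − 39·31. So 121·10 + 31·(-39) = 1.
Times 166: 121·1660 + 31·(-6474) = 166, so (1660, -6474) solves it.
Subtracting 53·31 from s and adding 53·121 to t gives the tidier solution (17, -61).
Indeed 121·17 + 31·(-61) = 2057 − 1891 = 166.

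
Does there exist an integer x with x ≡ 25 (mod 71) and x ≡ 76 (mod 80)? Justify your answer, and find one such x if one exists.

x = 1516

Since 71 and 80 share no common factor, CRT says the pair of congruences has a solution (unique mod 5680).
Any solution of the first congruence is x = 25 + 71t; substituting into the second, 71t ≡ 76 − 25 ≡ 51 (mod 80).
To invert 71 modulo 80: 80 = 1·71 + 9, 71 = 7·9 + 8, 9 = 1·8 + 1, 8 = 8·1 + 0, and unwinding, 1 = 9 − 1·8 = 9 − (71 − 7·9) = −71 + 8·9 = −71 + 8·(80 − 1·71) = 8·80 − 9·71. Thus 71⁻¹ ≡ -9 ≡ 71 (mod 80).
Multiplying by 71: t ≡ 71·51 = 3621 ≡ 21 (mod 80).
Taking t = 21 gives x = 25 + 71·21 = 1516.
Indeed 1516 ≡ 25 (mod 71) and 1516 ≡ 76 (mod 80).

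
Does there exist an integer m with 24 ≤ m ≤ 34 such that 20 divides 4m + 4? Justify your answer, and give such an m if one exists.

m = 24

At m = 24 we get 4·24 + 4 = 100, and 100 = 20·5.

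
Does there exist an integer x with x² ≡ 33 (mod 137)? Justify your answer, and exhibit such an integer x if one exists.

137 is prime, so by Euler's criterion 33 is a square mod 137 iff 33^((137−1)/2) = 33^68 ≡ 1 (mod 137).
Repeated squaring mod 137: 33^2 = 1089 ≡ 130; 33^4 ≡ 130² = 16900 ≡ 49; 33^8 ≡ 49² = 2401 ≡ 72; 33^16 ≡ 72² = 5184 ≡ 115; 33^32 ≡ 115² = 13225 ≡ 73; 33^64 ≡ 73² = 5329 ≡ 123.
Since 68 = 64 + 4, 33^68 ≡ 123 · 49; multiplying out mod 137: 123·49 = 6027 ≡ 136. Thus 33^68 ≡ 136 ≡ −1 (mod 137).
The value −1 means 33 is a non-residue modulo 137, so x² ≡ 33 (mod 137) is impossible.

There is no such integer.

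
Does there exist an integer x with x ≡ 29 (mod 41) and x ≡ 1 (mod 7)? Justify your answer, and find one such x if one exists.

The moduli 41 and 7 are coprime, so by the Chinese Remainder Theorem a unique solution modulo 287 exists.
Write x = 29 + 41t and require 29 + 41t ≡ 1 (mod 7), i.e. 41t ≡ 0 (mod 7).
41 ≡ 6 (mod 7), so this reads 6t ≡ 0 (mod 7). t = 0 satisfies this.
With t = 0: x = 29 + 41·0 = 29.
Indeed 29 ≡ 29 (mod 41) and 29 ≡ 1 (mod 7).

x = 29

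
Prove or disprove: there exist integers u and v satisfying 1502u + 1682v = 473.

gcd(1502, 1682) = 2, so every integer of the form 1502u + 1682v is a multiple of 2.
But 473 = 2·236 + 1, so 2 ∤ 473.
Hence no integers u, v satisfy the equation.

There are no such integers.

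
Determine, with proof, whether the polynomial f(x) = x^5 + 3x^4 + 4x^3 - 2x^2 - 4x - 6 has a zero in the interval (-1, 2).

f(-1) = -6 and f(2) = 90, which have opposite signs.
Since f is a polynomial it is continuous on [-1, 2].
By the Intermediate Value Theorem, f takes the value 0 somewhere in the open interval.

Such a root exists.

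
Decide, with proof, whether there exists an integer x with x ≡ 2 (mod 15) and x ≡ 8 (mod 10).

No such integer exists.

Both moduli are multiples of 5 = gcd(15, 10), so any solution would satisfy x ≡ 2 and x ≡ 8 modulo 5 simultaneously.
However 2 ≡ 2 and 8 ≡ 3 (mod 5), and 2 ≠ 3.
So no integer satisfies both congruences.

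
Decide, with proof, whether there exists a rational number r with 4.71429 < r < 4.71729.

r = 250/53

Look for a denominator N such that an integer falls strictly between N·4.71429 and N·4.71729. N = 53 works: 53·4.71429 = 249.85737 < 250 < 250.01637 = 53·4.71729.
Dividing back, 4.71429 < 250/53 < 4.71729, and 250/53 is rational.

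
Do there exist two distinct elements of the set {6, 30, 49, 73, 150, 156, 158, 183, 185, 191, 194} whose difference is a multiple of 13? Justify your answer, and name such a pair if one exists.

No such pair exists.

Reduce each element modulo 13: 6↦6, 30↦4, 49↦10, 73↦8, 150↦7, 156↦0, 158↦2, 183↦1, 185↦3, 191↦9, 194↦12.
All 11 residues are distinct, so no two elements differ by a multiple of 13.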